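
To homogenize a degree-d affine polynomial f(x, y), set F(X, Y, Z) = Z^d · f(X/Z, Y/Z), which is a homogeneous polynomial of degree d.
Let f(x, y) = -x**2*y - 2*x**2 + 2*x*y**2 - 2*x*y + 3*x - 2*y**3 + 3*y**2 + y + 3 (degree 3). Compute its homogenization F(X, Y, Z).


F(X, Y, Z) = -X**2*Y - 2*X**2*Z + 2*X*Y**2 - 2*X*Y*Z + 3*X*Z**2 - 2*Y**3 + 3*Y**2*Z + Y*Z**2 + 3*Z**3

deg(f) = 3.
Substitute x = X/Z, y = Y/Z into f, then multiply by Z^3.
  monomial -1·x^2·y^1 ↦ -1·X^2·Y^1·Z^0.
  monomial -2·x^2·y^0 ↦ -2·X^2·Y^0·Z^1.
  monomial 2·x^1·y^2 ↦ 2·X^1·Y^2·Z^0.
  monomial -2·x^1·y^1 ↦ -2·X^1·Y^1·Z^1.
  monomial 3·x^1·y^0 ↦ 3·X^1·Y^0·Z^2.
  monomial -2·x^0·y^3 ↦ -2·X^0·Y^3·Z^0.
  monomial 3·x^0·y^2 ↦ 3·X^0·Y^2·Z^1.
  monomial 1·x^0·y^1 ↦ 1·X^0·Y^1·Z^2.
  monomial 3·x^0·y^0 ↦ 3·X^0·Y^0·Z^3.
Collecting: F(X, Y, Z) = -X**2*Y - 2*X**2*Z + 2*X*Y**2 - 2*X*Y*Z + 3*X*Z**2 - 2*Y**3 + 3*Y**2*Z + Y*Z**2 + 3*Z**3.


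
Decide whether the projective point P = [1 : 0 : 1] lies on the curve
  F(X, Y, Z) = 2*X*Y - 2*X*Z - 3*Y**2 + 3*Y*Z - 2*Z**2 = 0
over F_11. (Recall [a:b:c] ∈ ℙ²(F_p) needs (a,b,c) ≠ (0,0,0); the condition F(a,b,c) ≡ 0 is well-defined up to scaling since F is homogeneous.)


F(1,0,1) ≡ 7 (mod 11); P is NOT on the curve.

Evaluate F(1, 0, 1) term-by-term (mod 11).
  2*X*Y ↦ 2·1·0·1 = 0
  -2*X*Z ↦ -2·1·1·1 = -2
  -3*Y**2 ↦ -3·1·0·1 = 0
  3*Y*Z ↦ 3·1·0·1 = 0
  -2*Z**2 ↦ -2·1·1·1 = -2
Sum: F(1, 0, 1) = (0) + (-2) + (0) + (0) + (-2) = -4.
Reducing mod 11: -4 ≡ 7 (mod 11).
Since F(a, b, c) ≡ 7 ≠ 0 (mod 11), P does NOT lie on the curve.


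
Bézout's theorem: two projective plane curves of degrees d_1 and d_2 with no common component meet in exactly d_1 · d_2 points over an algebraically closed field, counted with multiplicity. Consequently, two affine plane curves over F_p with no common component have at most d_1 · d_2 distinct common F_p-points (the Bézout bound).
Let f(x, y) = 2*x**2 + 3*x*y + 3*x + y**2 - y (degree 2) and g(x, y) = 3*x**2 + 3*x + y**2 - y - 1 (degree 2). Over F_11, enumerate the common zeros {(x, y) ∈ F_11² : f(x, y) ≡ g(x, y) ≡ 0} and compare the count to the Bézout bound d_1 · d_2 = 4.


Common zeros: {(3, 7), (7, 7)}; count = 2; Bézout bound = 4.

deg(f) = 2, deg(g) = 2, so Bézout bound = 4.
Scan x ∈ F_11. For each x, list the y ∈ F_11 with f(x, y) ≡ 0 and those with g(x, y) ≡ 0 (mod 11); the common zeros in that column are the intersection.
  x = 0: f ≡ 0 at y ∈ {0, 1}; g ≡ 0 at y ∈ {4, 8}; common: ∅.
  x = 1: f ≡ 0 at y ∈ ∅; g ≡ 0 at y ∈ {3, 9}; common: ∅.
  x = 2: f ≡ 0 at y ∈ ∅; g ≡ 0 at y ∈ ∅; common: ∅.
  x = 3: f ≡ 0 at y ∈ {7}; g ≡ 0 at y ∈ {5, 7}; common: {7}.
  x = 4: f ≡ 0 at y ∈ {0}; g ≡ 0 at y ∈ ∅; common: ∅.
  x = 5: f ≡ 0 at y ∈ ∅; g ≡ 0 at y ∈ ∅; common: ∅.
  x = 6: f ≡ 0 at y ∈ ∅; g ≡ 0 at y ∈ ∅; common: ∅.
  x = 7: f ≡ 0 at y ∈ {6, 7}; g ≡ 0 at y ∈ {5, 7}; common: {7}.
  x = 8: f ≡ 0 at y ∈ {1, 9}; g ≡ 0 at y ∈ ∅; common: ∅.
  x = 9: f ≡ 0 at y ∈ ∅; g ≡ 0 at y ∈ {3, 9}; common: ∅.
  x = 10: f ≡ 0 at y ∈ {6, 9}; g ≡ 0 at y ∈ {4, 8}; common: ∅.
Collecting: common zeros = {(3, 7), (7, 7)}, so the count is 2.
Comparison with the Bézout bound: 2 ≤ 4 = deg(f)·deg(g), as expected for curves with no common component (the affine F_11-count falls short of the bound because intersections may lie at infinity, over extension fields, or carry multiplicity).


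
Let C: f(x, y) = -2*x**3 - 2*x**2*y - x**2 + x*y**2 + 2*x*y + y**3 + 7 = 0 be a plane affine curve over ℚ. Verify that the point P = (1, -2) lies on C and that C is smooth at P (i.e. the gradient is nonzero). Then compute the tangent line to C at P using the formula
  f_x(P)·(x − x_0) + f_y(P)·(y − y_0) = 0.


Tangent line at P: 8*y + 16 = 0.

Step 1: f(1, -2) = 0, so P lies on C.
Step 2: partial derivatives
  f_x(x, y) = -6*x**2 - 4*x*y - 2*x + y**2 + 2*y, f_y(x, y) = -2*x**2 + 2*x*y + 2*x + 3*y**2.
  f_x(P) = 0, f_y(P) = 8 (gradient nonzero, so P is smooth).
Step 3: tangent line at P: 0·(x − 1) + 8·(y − -2) = 0.
Expanding: 8*y + 16 = 0.


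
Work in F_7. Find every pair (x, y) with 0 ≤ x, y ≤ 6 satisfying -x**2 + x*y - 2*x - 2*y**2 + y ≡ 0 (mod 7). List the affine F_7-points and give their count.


Affine F_7-points: {(0, 0), (0, 4), (1, 2), (1, 6), (2, 1), (2, 4), (3, 3), (3, 6), (4, 1), (4, 5), (5, 0), (5, 3), (6, 2), (6, 5)}; count = 14.

For each of the 49 pairs (x, y) ∈ F_7², evaluate f(x, y) mod 7. Record the zeros.
  x = 0: [0↦0, 1↦6, 2↦1, 3↦6, 4↦0, 5↦4, 6↦4]  zeros at y ∈ {0, 4}
  x = 1: [0↦4, 1↦4, 2↦0, 3↦6, 4↦1, 5↦6, 6↦0]  zeros at y ∈ {2, 6}
  x = 2: [0↦6, 1↦0, 2↦4, 3↦4, 4↦0, 5↦6, 6↦1]  zeros at y ∈ {1, 4}
  x = 3: [0↦6, 1↦1, 2↦6, 3↦0, 4↦4, 5↦4, 6↦0]  zeros at y ∈ {3, 6}
  x = 4: [0↦4, 1↦0, 2↦6, 3↦1, 4↦6, 5↦0, 6↦4]  zeros at y ∈ {1, 5}
  x = 5: [0↦0, 1↦4, 2↦4, 3↦0, 4↦6, 5↦1, 6↦6]  zeros at y ∈ {0, 3}
  x = 6: [0↦1, 1↦6, 2↦0, 3↦4, 4↦4, 5↦0, 6↦6]  zeros at y ∈ {2, 5}
Collecting zeros: affine points = {(0, 0), (0, 4), (1, 2), (1, 6), (2, 1), (2, 4), (3, 3), (3, 6), (4, 1), (4, 5), (5, 0), (5, 3), (6, 2), (6, 5)}.
Total count |C(F_7)_aff| = 14.


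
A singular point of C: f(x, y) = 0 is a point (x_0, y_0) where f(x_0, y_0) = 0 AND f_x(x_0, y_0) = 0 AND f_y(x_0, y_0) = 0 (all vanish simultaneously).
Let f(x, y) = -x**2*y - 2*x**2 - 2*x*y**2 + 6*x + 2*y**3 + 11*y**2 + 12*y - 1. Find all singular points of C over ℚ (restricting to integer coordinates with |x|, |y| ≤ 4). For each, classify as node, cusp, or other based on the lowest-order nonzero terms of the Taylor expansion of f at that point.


Singular points: {(2, -1)}; classification: node.

Compute partial derivatives:
  f_x = -2*x*y - 4*x - 2*y**2 + 6.
  f_y = -x**2 - 4*x*y + 6*y**2 + 22*y + 12.
Scan x_0 ∈ {−4, ..., 4}. For each x_0, f_y(x_0, y) is a polynomial in y; find its integer roots y ∈ {−4, ..., 4}, then test f_x and f at those candidates.
  x = -4: f_y(-4, y) = 6*y**2 + 38*y - 4; no integer root y with |y| ≤ 4.
  x = -3: f_y(-3, y) = 6*y**2 + 34*y + 3; no integer root y with |y| ≤ 4.
  x = -2: f_y(-2, y) = 6*y**2 + 30*y + 8; no integer root y with |y| ≤ 4.
  x = -1: f_y(-1, y) = 6*y**2 + 26*y + 11; no integer root y with |y| ≤ 4.
  x = 0: f_y(0, y) = 6*y**2 + 22*y + 12; vanishes at y ∈ {-3}. (0, -3): f_x = -12 ≠ 0.
  x = 1: f_y(1, y) = 6*y**2 + 18*y + 11; no integer root y with |y| ≤ 4.
  x = 2: f_y(2, y) = 6*y**2 + 14*y + 8; vanishes at y ∈ {-1}. (2, -1): f_x = 0, f = 0 — SINGULAR.
  x = 3: f_y(3, y) = 6*y**2 + 10*y + 3; no integer root y with |y| ≤ 4.
  x = 4: f_y(4, y) = 6*y**2 + 6*y - 4; no integer root y with |y| ≤ 4.
Only singular point on the grid: (2, -1).
Classify: substitute x = 2 + u, y = -1 + v and expand: f = -u**2*v - u**2 - 2*u*v**2 + 2*v**3 + v**2.
No constant or linear terms (consistent with a singular point). Quadratic part: -u**2 + v**2. Cubic part: -u**2*v - 2*u*v**2 + 2*v**3.
The quadratic part v**2 - u**2 = (v − u)(v + u) splits into two distinct linear factors, so there are two distinct tangent lines y − -1 = ±(x − 2) — this is a node (ordinary double point).
Classification: node.


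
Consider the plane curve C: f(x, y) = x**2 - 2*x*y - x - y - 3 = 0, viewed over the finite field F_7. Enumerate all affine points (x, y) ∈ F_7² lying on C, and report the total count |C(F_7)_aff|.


Affine F_7-points: {(0, 4), (1, 6), (2, 4), (4, 1), (5, 6), (6, 1)}; count = 6.

For each of the 49 pairs (x, y) ∈ F_7², evaluate f(x, y) mod 7. Record the zeros.
  x = 0: [0↦4, 1↦3, 2↦2, 3↦1, 4↦0, 5↦6, 6↦5]  zeros at y ∈ {4}
  x = 1: [0↦4, 1↦1, 2↦5, 3↦2, 4↦6, 5↦3, 6↦0]  zeros at y ∈ {6}
  x = 2: [0↦6, 1↦1, 2↦3, 3↦5, 4↦0, 5↦2, 6↦4]  zeros at y ∈ {4}
  x = 3: [0↦3, 1↦3, 2↦3, 3↦3, 4↦3, 5↦3, 6↦3]  zeros at y ∈ ∅
  x = 4: [0↦2, 1↦0, 2↦5, 3↦3, 4↦1, 5↦6, 6↦4]  zeros at y ∈ {1}
  x = 5: [0↦3, 1↦6, 2↦2, 3↦5, 4↦1, 5↦4, 6↦0]  zeros at y ∈ {6}
  x = 6: [0↦6, 1↦0, 2↦1, 3↦2, 4↦3, 5↦4, 6↦5]  zeros at y ∈ {1}
Collecting zeros: affine points = {(0, 4), (1, 6), (2, 4), (4, 1), (5, 6), (6, 1)}.
Total count |C(F_7)_aff| = 6.


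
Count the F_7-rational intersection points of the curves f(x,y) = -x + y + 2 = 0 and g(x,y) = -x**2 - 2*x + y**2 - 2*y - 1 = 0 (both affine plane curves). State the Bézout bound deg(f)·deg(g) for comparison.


Common zeros: {(0, 5)}; count = 1; Bézout bound = 2.

deg(f) = 1, deg(g) = 2, so Bézout bound = 2.
Scan x ∈ F_7. For each x, list the y ∈ F_7 with f(x, y) ≡ 0 and those with g(x, y) ≡ 0 (mod 7); the common zeros in that column are the intersection.
  x = 0: f ≡ 0 at y ∈ {5}; g ≡ 0 at y ∈ {4, 5}; common: {5}.
  x = 1: f ≡ 0 at y ∈ {6}; g ≡ 0 at y ∈ ∅; common: ∅.
  x = 2: f ≡ 0 at y ∈ {0}; g ≡ 0 at y ∈ ∅; common: ∅.
  x = 3: f ≡ 0 at y ∈ {1}; g ≡ 0 at y ∈ ∅; common: ∅.
  x = 4: f ≡ 0 at y ∈ {2}; g ≡ 0 at y ∈ ∅; common: ∅.
  x = 5: f ≡ 0 at y ∈ {3}; g ≡ 0 at y ∈ {4, 5}; common: ∅.
  x = 6: f ≡ 0 at y ∈ {4}; g ≡ 0 at y ∈ {0, 2}; common: ∅.
Collecting: common zeros = {(0, 5)}, so the count is 1.
Comparison with the Bézout bound: 1 ≤ 2 = deg(f)·deg(g), as expected for curves with no common component (the affine F_7-count falls short of the bound because intersections may lie at infinity, over extension fields, or carry multiplicity).


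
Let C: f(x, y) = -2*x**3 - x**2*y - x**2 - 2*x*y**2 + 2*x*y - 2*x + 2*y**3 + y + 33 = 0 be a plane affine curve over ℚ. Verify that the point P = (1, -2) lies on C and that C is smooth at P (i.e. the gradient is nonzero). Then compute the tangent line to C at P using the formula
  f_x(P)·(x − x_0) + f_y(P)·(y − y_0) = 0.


Tangent line at P: -18*x + 34*y + 86 = 0.

Step 1: f(1, -2) = 0, so P lies on C.
Step 2: partial derivatives
  f_x(x, y) = -6*x**2 - 2*x*y - 2*x - 2*y**2 + 2*y - 2, f_y(x, y) = -x**2 - 4*x*y + 2*x + 6*y**2 + 1.
  f_x(P) = -18, f_y(P) = 34 (gradient nonzero, so P is smooth).
Step 3: tangent line at P: -18·(x − 1) + 34·(y − -2) = 0.
Expanding: -18*x + 34*y + 86 = 0.


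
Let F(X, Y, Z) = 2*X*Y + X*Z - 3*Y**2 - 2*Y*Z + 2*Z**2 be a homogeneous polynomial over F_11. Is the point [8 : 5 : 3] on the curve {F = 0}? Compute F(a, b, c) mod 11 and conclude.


F(8,5,3) ≡ 6 (mod 11); P is NOT on the curve.

Evaluate F(8, 5, 3) term-by-term (mod 11).
  2*X*Y ↦ 2·8·5·1 = 80
  X*Z ↦ 1·8·1·3 = 24
  -3*Y**2 ↦ -3·1·25·1 = -75
  -2*Y*Z ↦ -2·1·5·3 = -30
  2*Z**2 ↦ 2·1·1·9 = 18
Sum: F(8, 5, 3) = (80) + (24) + (-75) + (-30) + (18) = 17.
Reducing mod 11: 17 ≡ 6 (mod 11).
Since F(a, b, c) ≡ 6 ≠ 0 (mod 11), P does NOT lie on the curve.


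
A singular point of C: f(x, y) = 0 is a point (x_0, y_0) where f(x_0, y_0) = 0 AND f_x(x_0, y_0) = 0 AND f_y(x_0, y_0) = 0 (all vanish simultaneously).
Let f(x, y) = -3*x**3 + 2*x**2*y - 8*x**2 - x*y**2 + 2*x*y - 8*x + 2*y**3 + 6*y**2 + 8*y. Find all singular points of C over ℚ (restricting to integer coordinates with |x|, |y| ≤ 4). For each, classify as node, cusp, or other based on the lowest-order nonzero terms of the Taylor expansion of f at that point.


Singular points: {(-1, -1)}; classification: node.

Compute partial derivatives:
  f_x = -9*x**2 + 4*x*y - 16*x - y**2 + 2*y - 8.
  f_y = 2*x**2 - 2*x*y + 2*x + 6*y**2 + 12*y + 8.
Scan x_0 ∈ {−4, ..., 4}. For each x_0, f_y(x_0, y) is a polynomial in y; find its integer roots y ∈ {−4, ..., 4}, then test f_x and f at those candidates.
  x = -4: f_y(-4, y) = 6*y**2 + 20*y + 32; no integer root y with |y| ≤ 4.
  x = -3: f_y(-3, y) = 6*y**2 + 18*y + 20; no integer root y with |y| ≤ 4.
  x = -2: f_y(-2, y) = 6*y**2 + 16*y + 12; no integer root y with |y| ≤ 4.
  x = -1: f_y(-1, y) = 6*y**2 + 14*y + 8; vanishes at y ∈ {-1}. (-1, -1): f_x = 0, f = 0 — SINGULAR.
  x = 0: f_y(0, y) = 6*y**2 + 12*y + 8; no integer root y with |y| ≤ 4.
  x = 1: f_y(1, y) = 6*y**2 + 10*y + 12; no integer root y with |y| ≤ 4.
  x = 2: f_y(2, y) = 6*y**2 + 8*y + 20; no integer root y with |y| ≤ 4.
  x = 3: f_y(3, y) = 6*y**2 + 6*y + 32; no integer root y with |y| ≤ 4.
  x = 4: f_y(4, y) = 6*y**2 + 4*y + 48; no integer root y with |y| ≤ 4.
Only singular point on the grid: (-1, -1).
Classify: substitute x = -1 + u, y = -1 + v and expand: f = -3*u**3 + 2*u**2*v - u**2 - u*v**2 + 2*v**3 + v**2.
No constant or linear terms (consistent with a singular point). Quadratic part: -u**2 + v**2. Cubic part: -3*u**3 + 2*u**2*v - u*v**2 + 2*v**3.
The quadratic part v**2 - u**2 = (v − u)(v + u) splits into two distinct linear factors, so there are two distinct tangent lines y − -1 = ±(x − -1) — this is a node (ordinary double point).
Classification: node.


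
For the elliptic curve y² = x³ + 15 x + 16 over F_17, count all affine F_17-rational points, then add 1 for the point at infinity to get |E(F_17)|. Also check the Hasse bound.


Affine points = {(0, 4), (0, 13), (1, 7), (1, 10), (4, 2), (4, 15), (6, 4), (6, 13), (8, 6), (8, 11), (9, 8), (9, 9), (11, 4), (11, 13), (16, 0)}; affine count = 15; |E(F_17)| = 16.

Discriminant check: Δ ∝ 4a³ + 27b² = 4·15³ + 27·16² = 4·3375 + 27·256 ≡ 12 (mod 17). Nonzero ⇒ E is nonsingular.
For each x ∈ F_17, compute rhs = x³ + 15·x + 16 mod 17, then count y ∈ F_17 with y² ≡ rhs.
  x = 0: rhs = 16, matching y values: 4, 13 (2 points).
  x = 1: rhs = 15, matching y values: 7, 10 (2 points).
  x = 2: rhs = 3, matching y values: none (0 points).
  x = 3: rhs = 3, matching y values: none (0 points).
  x = 4: rhs = 4, matching y values: 2, 15 (2 points).
  x = 5: rhs = 12, matching y values: none (0 points).
  x = 6: rhs = 16, matching y values: 4, 13 (2 points).
  x = 7: rhs = 5, matching y values: none (0 points).
  x = 8: rhs = 2, matching y values: 6, 11 (2 points).
  x = 9: rhs = 13, matching y values: 8, 9 (2 points).
  x = 10: rhs = 10, matching y values: none (0 points).
  x = 11: rhs = 16, matching y values: 4, 13 (2 points).
  x = 12: rhs = 3, matching y values: none (0 points).
  x = 13: rhs = 11, matching y values: none (0 points).
  x = 14: rhs = 12, matching y values: none (0 points).
  x = 15: rhs = 12, matching y values: none (0 points).
  x = 16: rhs = 0, matching y values: 0 (1 points).
Total affine count: 15.
Full point count |E(F_17)| = 15 + 1 = 16.
Hasse bound: |16 − (17+1)| = |-2| = 2 ≤ 2√17 ≈ 8.2462 ✓.


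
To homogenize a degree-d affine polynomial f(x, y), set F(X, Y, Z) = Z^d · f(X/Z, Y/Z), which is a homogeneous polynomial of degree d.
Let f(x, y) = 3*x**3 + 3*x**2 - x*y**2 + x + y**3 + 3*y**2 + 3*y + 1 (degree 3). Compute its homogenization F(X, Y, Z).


F(X, Y, Z) = 3*X**3 + 3*X**2*Z - X*Y**2 + X*Z**2 + Y**3 + 3*Y**2*Z + 3*Y*Z**2 + Z**3

deg(f) = 3.
Substitute x = X/Z, y = Y/Z into f, then multiply by Z^3.
  monomial 3·x^3·y^0 ↦ 3·X^3·Y^0·Z^0.
  monomial 3·x^2·y^0 ↦ 3·X^2·Y^0·Z^1.
  monomial -1·x^1·y^2 ↦ -1·X^1·Y^2·Z^0.
  monomial 1·x^1·y^0 ↦ 1·X^1·Y^0·Z^2.
  monomial 1·x^0·y^3 ↦ 1·X^0·Y^3·Z^0.
  monomial 3·x^0·y^2 ↦ 3·X^0·Y^2·Z^1.
  monomial 3·x^0·y^1 ↦ 3·X^0·Y^1·Z^2.
  monomial 1·x^0·y^0 ↦ 1·X^0·Y^0·Z^3.
Collecting: F(X, Y, Z) = 3*X**3 + 3*X**2*Z - X*Y**2 + X*Z**2 + Y**3 + 3*Y**2*Z + 3*Y*Z**2 + Z**3.


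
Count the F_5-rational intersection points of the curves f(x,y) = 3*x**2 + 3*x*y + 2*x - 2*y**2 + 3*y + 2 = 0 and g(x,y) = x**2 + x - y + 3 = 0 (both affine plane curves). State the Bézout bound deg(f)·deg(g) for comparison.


Common zeros: {(3, 0), (4, 3)}; count = 2; Bézout bound = 4.

deg(f) = 2, deg(g) = 2, so Bézout bound = 4.
Scan x ∈ F_5. For each x, list the y ∈ F_5 with f(x, y) ≡ 0 and those with g(x, y) ≡ 0 (mod 5); the common zeros in that column are the intersection.
  x = 0: f ≡ 0 at y ∈ {2}; g ≡ 0 at y ∈ {3}; common: ∅.
  x = 1: f ≡ 0 at y ∈ ∅; g ≡ 0 at y ∈ {0}; common: ∅.
  x = 2: f ≡ 0 at y ∈ {1}; g ≡ 0 at y ∈ {4}; common: ∅.
  x = 3: f ≡ 0 at y ∈ {0, 1}; g ≡ 0 at y ∈ {0}; common: {0}.
  x = 4: f ≡ 0 at y ∈ {2, 3}; g ≡ 0 at y ∈ {3}; common: {3}.
Collecting: common zeros = {(3, 0), (4, 3)}, so the count is 2.
Comparison with the Bézout bound: 2 ≤ 4 = deg(f)·deg(g), as expected for curves with no common component (the affine F_5-count falls short of the bound because intersections may lie at infinity, over extension fields, or carry multiplicity).


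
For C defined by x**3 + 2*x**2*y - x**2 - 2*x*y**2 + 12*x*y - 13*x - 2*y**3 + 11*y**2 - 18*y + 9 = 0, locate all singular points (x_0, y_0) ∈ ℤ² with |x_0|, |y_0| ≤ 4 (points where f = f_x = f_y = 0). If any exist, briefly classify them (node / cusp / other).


Singular points: {(-1, 2)}; classification: cusp.

Compute partial derivatives:
  f_x = 3*x**2 + 4*x*y - 2*x - 2*y**2 + 12*y - 13.
  f_y = 2*x**2 - 4*x*y + 12*x - 6*y**2 + 22*y - 18.
Scan x_0 ∈ {−4, ..., 4}. For each x_0, f_y(x_0, y) is a polynomial in y; find its integer roots y ∈ {−4, ..., 4}, then test f_x and f at those candidates.
  x = -4: f_y(-4, y) = -6*y**2 + 38*y - 34; no integer root y with |y| ≤ 4.
  x = -3: f_y(-3, y) = -6*y**2 + 34*y - 36; no integer root y with |y| ≤ 4.
  x = -2: f_y(-2, y) = -6*y**2 + 30*y - 34; no integer root y with |y| ≤ 4.
  x = -1: f_y(-1, y) = -6*y**2 + 26*y - 28; vanishes at y ∈ {2}. (-1, 2): f_x = 0, f = 0 — SINGULAR.
  x = 0: f_y(0, y) = -6*y**2 + 22*y - 18; no integer root y with |y| ≤ 4.
  x = 1: f_y(1, y) = -6*y**2 + 18*y - 4; no integer root y with |y| ≤ 4.
  x = 2: f_y(2, y) = -6*y**2 + 14*y + 14; no integer root y with |y| ≤ 4.
  x = 3: f_y(3, y) = -6*y**2 + 10*y + 36; no integer root y with |y| ≤ 4.
  x = 4: f_y(4, y) = -6*y**2 + 6*y + 62; no integer root y with |y| ≤ 4.
Only singular point on the grid: (-1, 2).
Classify: substitute x = -1 + u, y = 2 + v and expand: f = u**3 + 2*u**2*v - 2*u*v**2 - 2*v**3 + v**2.
No constant or linear terms (consistent with a singular point). Quadratic part: v**2. Cubic part: u**3 + 2*u**2*v - 2*u*v**2 - 2*v**3.
The quadratic part v**2 is a perfect square, so there is a single (double) tangent line v = 0, i.e. y = 2. Restricting the cubic part to that line (v = 0) leaves u**3 ≠ 0, so f is not divisible by v and the branch is v² ≈ -u**3 to lowest order — this is a cusp.
Classification: cusp.


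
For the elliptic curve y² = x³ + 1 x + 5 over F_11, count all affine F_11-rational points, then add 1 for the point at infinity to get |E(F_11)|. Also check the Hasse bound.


Affine points = {(0, 4), (0, 7), (2, 2), (2, 9), (5, 5), (5, 6), (7, 5), (7, 6), (10, 5), (10, 6)}; affine count = 10; |E(F_11)| = 11.

Discriminant check: Δ ∝ 4a³ + 27b² = 4·1³ + 27·5² = 4·1 + 27·25 ≡ 8 (mod 11). Nonzero ⇒ E is nonsingular.
For each x ∈ F_11, compute rhs = x³ + 1·x + 5 mod 11, then count y ∈ F_11 with y² ≡ rhs.
  x = 0: rhs = 5, matching y values: 4, 7 (2 points).
  x = 1: rhs = 7, matching y values: none (0 points).
  x = 2: rhs = 4, matching y values: 2, 9 (2 points).
  x = 3: rhs = 2, matching y values: none (0 points).
  x = 4: rhs = 7, matching y values: none (0 points).
  x = 5: rhs = 3, matching y values: 5, 6 (2 points).
  x = 6: rhs = 7, matching y values: none (0 points).
  x = 7: rhs = 3, matching y values: 5, 6 (2 points).
  x = 8: rhs = 8, matching y values: none (0 points).
  x = 9: rhs = 6, matching y values: none (0 points).
  x = 10: rhs = 3, matching y values: 5, 6 (2 points).
Total affine count: 10.
Full point count |E(F_11)| = 10 + 1 = 11.
Hasse bound: |11 − (11+1)| = |-1| = 1 ≤ 2√11 ≈ 6.6332 ✓.


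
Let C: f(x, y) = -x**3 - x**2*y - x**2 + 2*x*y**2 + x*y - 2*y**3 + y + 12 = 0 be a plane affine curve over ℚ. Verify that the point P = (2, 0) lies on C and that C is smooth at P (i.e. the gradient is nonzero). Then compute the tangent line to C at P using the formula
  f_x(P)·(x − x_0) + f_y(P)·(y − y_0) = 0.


Tangent line at P: -16*x - y + 32 = 0.

Step 1: f(2, 0) = 0, so P lies on C.
Step 2: partial derivatives
  f_x(x, y) = -3*x**2 - 2*x*y - 2*x + 2*y**2 + y, f_y(x, y) = -x**2 + 4*x*y + x - 6*y**2 + 1.
  f_x(P) = -16, f_y(P) = -1 (gradient nonzero, so P is smooth).
Step 3: tangent line at P: -16·(x − 2) + -1·(y − 0) = 0.
Expanding: -16*x - y + 32 = 0.


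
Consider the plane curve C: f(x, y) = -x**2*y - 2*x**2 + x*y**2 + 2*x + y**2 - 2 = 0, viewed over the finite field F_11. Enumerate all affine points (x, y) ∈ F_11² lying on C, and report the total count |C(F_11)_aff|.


Affine F_11-points: {(2, 8), (5, 7), (5, 10), (7, 4), (7, 9), (8, 5), (8, 7), (9, 8), (9, 10), (10, 5)}; count = 10.

For each of the 121 pairs (x, y) ∈ F_11², evaluate f(x, y) mod 11. Record the zeros.
  x = 0: [0↦9, 1↦10, 2↦2, 3↦7, 4↦3, 5↦1, 6↦1, 7↦3, 8↦7, 9↦2, 10↦10]  zeros at y ∈ ∅
  x = 1: [0↦9, 1↦10, 2↦4, 3↦2, 4↦4, 5↦10, 6↦9, 7↦1, 8↦8, 9↦8, 10↦1]  zeros at y ∈ ∅
  x = 2: [0↦5, 1↦4, 2↦9, 3↦9, 4↦4, 5↦5, 6↦1, 7↦3, 8↦0, 9↦3, 10↦1]  zeros at y ∈ {8}
  x = 3: [0↦8, 1↦3, 2↦6, 3↦6, 4↦3, 5↦8, 6↦10, 7↦9, 8↦5, 9↦9, 10↦10]  zeros at y ∈ ∅
  x = 4: [0↦7, 1↦7, 2↦6, 3↦4, 4↦1, 5↦8, 6↦3, 7↦8, 8↦1, 9↦4, 10↦6]  zeros at y ∈ ∅
  x = 5: [0↦2, 1↦5, 2↦9, 3↦3, 4↦9, 5↦5, 6↦2, 7↦0, 8↦10, 9↦10, 10↦0]  zeros at y ∈ {7, 10}
  x = 6: [0↦4, 1↦8, 2↦4, 3↦3, 4↦5, 5↦10, 6↦7, 7↦7, 8↦10, 9↦5, 10↦3]  zeros at y ∈ ∅
  x = 7: [0↦2, 1↦5, 2↦2, 3↦4, 4↦0, 5↦1, 6↦7, 7↦7, 8↦1, 9↦0, 10↦4]  zeros at y ∈ {4, 9}
  x = 8: [0↦7, 1↦7, 2↦3, 3↦6, 4↦5, 5↦0, 6↦2, 7↦0, 8↦5, 9↦6, 10↦3]  zeros at y ∈ {5, 7}
  x = 9: [0↦8, 1↦3, 2↦7, 3↦9, 4↦9, 5↦7, 6↦3, 7↦8, 8↦0, 9↦1, 10↦0]  zeros at y ∈ {8, 10}
  x = 10: [0↦5, 1↦4, 2↦3, 3↦2, 4↦1, 5↦0, 6↦10, 7↦9, 8↦8, 9↦7, 10↦6]  zeros at y ∈ {5}
Collecting zeros: affine points = {(2, 8), (5, 7), (5, 10), (7, 4), (7, 9), (8, 5), (8, 7), (9, 8), (9, 10), (10, 5)}.
Total count |C(F_11)_aff| = 10.


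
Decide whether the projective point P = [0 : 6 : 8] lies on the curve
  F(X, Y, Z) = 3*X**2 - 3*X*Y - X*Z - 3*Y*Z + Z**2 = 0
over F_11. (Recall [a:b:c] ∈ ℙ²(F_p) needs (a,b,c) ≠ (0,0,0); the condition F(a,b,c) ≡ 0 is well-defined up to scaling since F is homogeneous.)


F(0,6,8) ≡ 8 (mod 11); P is NOT on the curve.

Evaluate F(0, 6, 8) term-by-term (mod 11).
  3*X**2 ↦ 3·0·1·1 = 0
  -3*X*Y ↦ -3·0·6·1 = 0
  -X*Z ↦ -1·0·1·8 = 0
  -3*Y*Z ↦ -3·1·6·8 = -144
  Z**2 ↦ 1·1·1·64 = 64
Sum: F(0, 6, 8) = (0) + (0) + (0) + (-144) + (64) = -80.
Reducing mod 11: -80 ≡ 8 (mod 11).
Since F(a, b, c) ≡ 8 ≠ 0 (mod 11), P does NOT lie on the curve.


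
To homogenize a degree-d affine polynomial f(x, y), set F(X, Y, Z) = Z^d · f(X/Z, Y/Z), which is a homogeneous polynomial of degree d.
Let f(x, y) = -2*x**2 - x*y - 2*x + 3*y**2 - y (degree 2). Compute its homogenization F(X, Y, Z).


F(X, Y, Z) = -2*X**2 - X*Y - 2*X*Z + 3*Y**2 - Y*Z

deg(f) = 2.
Substitute x = X/Z, y = Y/Z into f, then multiply by Z^2.
  monomial -2·x^2·y^0 ↦ -2·X^2·Y^0·Z^0.
  monomial -1·x^1·y^1 ↦ -1·X^1·Y^1·Z^0.
  monomial -2·x^1·y^0 ↦ -2·X^1·Y^0·Z^1.
  monomial 3·x^0·y^2 ↦ 3·X^0·Y^2·Z^0.
  monomial -1·x^0·y^1 ↦ -1·X^0·Y^1·Z^1.
Collecting: F(X, Y, Z) = -2*X**2 - X*Y - 2*X*Z + 3*Y**2 - Y*Z.


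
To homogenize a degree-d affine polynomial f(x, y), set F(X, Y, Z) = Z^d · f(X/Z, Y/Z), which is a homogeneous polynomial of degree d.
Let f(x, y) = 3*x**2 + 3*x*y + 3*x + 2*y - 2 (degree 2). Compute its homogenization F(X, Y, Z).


F(X, Y, Z) = 3*X**2 + 3*X*Y + 3*X*Z + 2*Y*Z - 2*Z**2

deg(f) = 2.
Substitute x = X/Z, y = Y/Z into f, then multiply by Z^2.
  monomial 3·x^2·y^0 ↦ 3·X^2·Y^0·Z^0.
  monomial 3·x^1·y^1 ↦ 3·X^1·Y^1·Z^0.
  monomial 3·x^1·y^0 ↦ 3·X^1·Y^0·Z^1.
  monomial 2·x^0·y^1 ↦ 2·X^0·Y^1·Z^1.
  monomial -2·x^0·y^0 ↦ -2·X^0·Y^0·Z^2.
Collecting: F(X, Y, Z) = 3*X**2 + 3*X*Y + 3*X*Z + 2*Y*Z - 2*Z**2.


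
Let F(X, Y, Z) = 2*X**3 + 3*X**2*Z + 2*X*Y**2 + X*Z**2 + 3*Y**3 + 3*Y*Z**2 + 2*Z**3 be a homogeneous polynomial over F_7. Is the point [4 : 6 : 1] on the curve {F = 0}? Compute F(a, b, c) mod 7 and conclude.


F(4,6,1) ≡ 2 (mod 7); P is NOT on the curve.

Evaluate F(4, 6, 1) term-by-term (mod 7).
  2*X**3 ↦ 2·64·1·1 = 128
  3*X**2*Z ↦ 3·16·1·1 = 48
  2*X*Y**2 ↦ 2·4·36·1 = 288
  X*Z**2 ↦ 1·4·1·1 = 4
  3*Y**3 ↦ 3·1·216·1 = 648
  3*Y*Z**2 ↦ 3·1·6·1 = 18
  2*Z**3 ↦ 2·1·1·1 = 2
Sum: F(4, 6, 1) = (128) + (48) + (288) + (4) + (648) + (18) + (2) = 1136.
Reducing mod 7: 1136 ≡ 2 (mod 7).
Since F(a, b, c) ≡ 2 ≠ 0 (mod 7), P does NOT lie on the curve.


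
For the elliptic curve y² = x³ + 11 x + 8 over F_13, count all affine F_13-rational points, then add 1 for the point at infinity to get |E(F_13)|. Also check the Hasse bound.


Affine points = {(2, 5), (2, 8), (3, 4), (3, 9), (4, 5), (4, 8), (6, 2), (6, 11), (7, 5), (7, 8), (8, 6), (8, 7), (9, 2), (9, 11), (10, 0), (11, 2), (11, 11), (12, 3), (12, 10)}; affine count = 19; |E(F_13)| = 20.

Discriminant check: Δ ∝ 4a³ + 27b² = 4·11³ + 27·8² = 4·1331 + 27·64 ≡ 6 (mod 13). Nonzero ⇒ E is nonsingular.
For each x ∈ F_13, compute rhs = x³ + 11·x + 8 mod 13, then count y ∈ F_13 with y² ≡ rhs.
  x = 0: rhs = 8, matching y values: none (0 points).
  x = 1: rhs = 7, matching y values: none (0 points).
  x = 2: rhs = 12, matching y values: 5, 8 (2 points).
  x = 3: rhs = 3, matching y values: 4, 9 (2 points).
  x = 4: rhs = 12, matching y values: 5, 8 (2 points).
  x = 5: rhs = 6, matching y values: none (0 points).
  x = 6: rhs = 4, matching y values: 2, 11 (2 points).
  x = 7: rhs = 12, matching y values: 5, 8 (2 points).
  x = 8: rhs = 10, matching y values: 6, 7 (2 points).
  x = 9: rhs = 4, matching y values: 2, 11 (2 points).
  x = 10: rhs = 0, matching y values: 0 (1 points).
  x = 11: rhs = 4, matching y values: 2, 11 (2 points).
  x = 12: rhs = 9, matching y values: 3, 10 (2 points).
Total affine count: 19.
Full point count |E(F_13)| = 19 + 1 = 20.
Hasse bound: |20 − (13+1)| = |6| = 6 ≤ 2√13 ≈ 7.2111 ✓.


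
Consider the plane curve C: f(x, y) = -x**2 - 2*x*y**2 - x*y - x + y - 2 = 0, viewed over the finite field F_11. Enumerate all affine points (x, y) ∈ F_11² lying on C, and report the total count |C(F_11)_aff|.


Affine F_11-points: {(0, 2), (1, 3), (1, 8), (2, 9), (2, 10), (3, 1), (3, 6), (4, 0), (4, 1), (5, 7), (5, 8), (6, 0), (6, 6), (7, 10), (10, 3), (10, 7)}; count = 16.

For each of the 121 pairs (x, y) ∈ F_11², evaluate f(x, y) mod 11. Record the zeros.
  x = 0: [0↦9, 1↦10, 2↦0, 3↦1, 4↦2, 5↦3, 6↦4, 7↦5, 8↦6, 9↦7, 10↦8]  zeros at y ∈ {2}
  x = 1: [0↦7, 1↦5, 2↦10, 3↦0, 4↦8, 5↦1, 6↦1, 7↦8, 8↦0, 9↦10, 10↦5]  zeros at y ∈ {3, 8}
  x = 2: [0↦3, 1↦9, 2↦7, 3↦8, 4↦1, 5↦8, 6↦7, 7↦9, 8↦3, 9↦0, 10↦0]  zeros at y ∈ {9, 10}
  x = 3: [0↦8, 1↦0, 2↦2, 3↦3, 4↦3, 5↦2, 6↦0, 7↦8, 8↦4, 9↦10, 10↦4]  zeros at y ∈ {1, 6}
  x = 4: [0↦0, 1↦0, 2↦6, 3↦7, 4↦3, 5↦5, 6↦2, 7↦5, 8↦3, 9↦7, 10↦6]  zeros at y ∈ {0, 1}
  x = 5: [0↦1, 1↦9, 2↦8, 3↦9, 4↦1, 5↦6, 6↦2, 7↦0, 8↦0, 9↦2, 10↦6]  zeros at y ∈ {7, 8}
  x = 6: [0↦0, 1↦5, 2↦8, 3↦9, 4↦8, 5↦5, 6↦0, 7↦4, 8↦6, 9↦6, 10↦4]  zeros at y ∈ {0, 6}
  x = 7: [0↦8, 1↦10, 2↦6, 3↦7, 4↦2, 5↦2, 6↦7, 7↦6, 8↦10, 9↦8, 10↦0]  zeros at y ∈ {10}
  x = 8: [0↦3, 1↦2, 2↦2, 3↦3, 4↦5, 5↦8, 6↦1, 7↦6, 8↦1, 9↦8, 10↦5]  zeros at y ∈ ∅
  x = 9: [0↦7, 1↦3, 2↦7, 3↦8, 4↦6, 5↦1, 6↦4, 7↦4, 8↦1, 9↦6, 10↦8]  zeros at y ∈ ∅
  x = 10: [0↦9, 1↦2, 2↦10, 3↦0, 4↦5, 5↦3, 6↦5, 7↦0, 8↦10, 9↦2, 10↦9]  zeros at y ∈ {3, 7}
Collecting zeros: affine points = {(0, 2), (1, 3), (1, 8), (2, 9), (2, 10), (3, 1), (3, 6), (4, 0), (4, 1), (5, 7), (5, 8), (6, 0), (6, 6), (7, 10), (10, 3), (10, 7)}.
Total count |C(F_11)_aff| = 16.


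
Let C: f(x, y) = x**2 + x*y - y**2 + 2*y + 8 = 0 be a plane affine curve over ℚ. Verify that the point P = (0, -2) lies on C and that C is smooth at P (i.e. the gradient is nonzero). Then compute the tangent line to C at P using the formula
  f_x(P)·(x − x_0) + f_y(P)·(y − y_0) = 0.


Tangent line at P: -2*x + 6*y + 12 = 0.

Step 1: f(0, -2) = 0, so P lies on C.
Step 2: partial derivatives
  f_x(x, y) = 2*x + y, f_y(x, y) = x - 2*y + 2.
  f_x(P) = -2, f_y(P) = 6 (gradient nonzero, so P is smooth).
Step 3: tangent line at P: -2·(x − 0) + 6·(y − -2) = 0.
Expanding: -2*x + 6*y + 12 = 0.


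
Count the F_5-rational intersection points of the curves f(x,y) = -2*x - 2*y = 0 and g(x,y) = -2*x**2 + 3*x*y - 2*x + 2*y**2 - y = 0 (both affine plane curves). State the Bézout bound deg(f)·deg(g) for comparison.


Common zeros: {(0, 0), (3, 2)}; count = 2; Bézout bound = 2.

deg(f) = 1, deg(g) = 2, so Bézout bound = 2.
Scan x ∈ F_5. For each x, list the y ∈ F_5 with f(x, y) ≡ 0 and those with g(x, y) ≡ 0 (mod 5); the common zeros in that column are the intersection.
  x = 0: f ≡ 0 at y ∈ {0}; g ≡ 0 at y ∈ {0, 3}; common: {0}.
  x = 1: f ≡ 0 at y ∈ {4}; g ≡ 0 at y ∈ {1, 3}; common: ∅.
  x = 2: f ≡ 0 at y ∈ {3}; g ≡ 0 at y ∈ {1, 4}; common: ∅.
  x = 3: f ≡ 0 at y ∈ {2}; g ≡ 0 at y ∈ {2, 4}; common: {2}.
  x = 4: f ≡ 0 at y ∈ {1}; g ≡ 0 at y ∈ {0, 2}; common: ∅.
Collecting: common zeros = {(0, 0), (3, 2)}, so the count is 2.
Comparison with the Bézout bound: 2 ≤ 2 = deg(f)·deg(g), as expected for curves with no common component (the bound is attained).


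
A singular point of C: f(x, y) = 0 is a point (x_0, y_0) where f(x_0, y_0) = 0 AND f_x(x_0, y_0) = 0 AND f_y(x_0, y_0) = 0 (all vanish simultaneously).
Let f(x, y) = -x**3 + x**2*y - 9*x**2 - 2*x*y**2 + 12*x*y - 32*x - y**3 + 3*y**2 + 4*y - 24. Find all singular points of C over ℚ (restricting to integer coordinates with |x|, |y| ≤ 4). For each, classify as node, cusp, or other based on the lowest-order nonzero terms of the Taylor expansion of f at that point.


Singular points: {(-2, 2)}; classification: node.

Compute partial derivatives:
  f_x = -3*x**2 + 2*x*y - 18*x - 2*y**2 + 12*y - 32.
  f_y = x**2 - 4*x*y + 12*x - 3*y**2 + 6*y + 4.
Scan x_0 ∈ {−4, ..., 4}. For each x_0, f_y(x_0, y) is a polynomial in y; find its integer roots y ∈ {−4, ..., 4}, then test f_x and f at those candidates.
  x = -4: f_y(-4, y) = -3*y**2 + 22*y - 28; no integer root y with |y| ≤ 4.
  x = -3: f_y(-3, y) = -3*y**2 + 18*y - 23; no integer root y with |y| ≤ 4.
  x = -2: f_y(-2, y) = -3*y**2 + 14*y - 16; vanishes at y ∈ {2}. (-2, 2): f_x = 0, f = 0 — SINGULAR.
  x = -1: f_y(-1, y) = -3*y**2 + 10*y - 7; vanishes at y ∈ {1}. (-1, 1): f_x = -9 ≠ 0.
  x = 0: f_y(0, y) = -3*y**2 + 6*y + 4; no integer root y with |y| ≤ 4.
  x = 1: f_y(1, y) = -3*y**2 + 2*y + 17; no integer root y with |y| ≤ 4.
  x = 2: f_y(2, y) = -3*y**2 - 2*y + 32; no integer root y with |y| ≤ 4.
  x = 3: f_y(3, y) = -3*y**2 - 6*y + 49; no integer root y with |y| ≤ 4.
  x = 4: f_y(4, y) = -3*y**2 - 10*y + 68; no integer root y with |y| ≤ 4.
Only singular point on the grid: (-2, 2).
Classify: substitute x = -2 + u, y = 2 + v and expand: f = -u**3 + u**2*v - u**2 - 2*u*v**2 - v**3 + v**2.
No constant or linear terms (consistent with a singular point). Quadratic part: -u**2 + v**2. Cubic part: -u**3 + u**2*v - 2*u*v**2 - v**3.
The quadratic part v**2 - u**2 = (v − u)(v + u) splits into two distinct linear factors, so there are two distinct tangent lines y − 2 = ±(x − -2) — this is a node (ordinary double point).
Classification: node.


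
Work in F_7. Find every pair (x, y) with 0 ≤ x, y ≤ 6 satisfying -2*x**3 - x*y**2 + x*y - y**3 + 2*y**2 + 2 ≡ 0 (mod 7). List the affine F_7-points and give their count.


Affine F_7-points: {(0, 3), (1, 0), (2, 0), (2, 3), (2, 4), (4, 0), (5, 3)}; count = 7.

For each of the 49 pairs (x, y) ∈ F_7², evaluate f(x, y) mod 7. Record the zeros.
  x = 0: [0↦2, 1↦3, 2↦2, 3↦0, 4↦5, 5↦4, 6↦5]  zeros at y ∈ {3}
  x = 1: [0↦0, 1↦1, 2↦5, 3↦6, 4↦5, 5↦3, 6↦1]  zeros at y ∈ {0}
  x = 2: [0↦0, 1↦1, 2↦3, 3↦0, 4↦0, 5↦4, 6↦6]  zeros at y ∈ {0, 3, 4}
  x = 3: [0↦4, 1↦5, 2↦5, 3↦5, 4↦6, 5↦2, 6↦1]  zeros at y ∈ ∅
  x = 4: [0↦0, 1↦1, 2↦6, 3↦2, 4↦4, 5↦6, 6↦2]  zeros at y ∈ {0}
  x = 5: [0↦4, 1↦5, 2↦1, 3↦0, 4↦3, 5↦4, 6↦4]  zeros at y ∈ {3}
  x = 6: [0↦4, 1↦5, 2↦6, 3↦1, 4↦5, 5↦5, 6↦2]  zeros at y ∈ ∅
Collecting zeros: affine points = {(0, 3), (1, 0), (2, 0), (2, 3), (2, 4), (4, 0), (5, 3)}.
Total count |C(F_7)_aff| = 7.


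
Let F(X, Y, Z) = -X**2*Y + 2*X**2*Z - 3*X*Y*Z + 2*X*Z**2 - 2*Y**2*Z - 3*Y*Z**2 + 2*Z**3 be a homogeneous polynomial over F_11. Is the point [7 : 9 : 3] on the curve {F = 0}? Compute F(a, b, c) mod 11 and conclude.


F(7,9,3) ≡ 2 (mod 11); P is NOT on the curve.

Evaluate F(7, 9, 3) term-by-term (mod 11).
  -X**2*Y ↦ -1·49·9·1 = -441
  2*X**2*Z ↦ 2·49·1·3 = 294
  -3*X*Y*Z ↦ -3·7·9·3 = -567
  2*X*Z**2 ↦ 2·7·1·9 = 126
  -2*Y**2*Z ↦ -2·1·81·3 = -486
  -3*Y*Z**2 ↦ -3·1·9·9 = -243
  2*Z**3 ↦ 2·1·1·27 = 54
Sum: F(7, 9, 3) = (-441) + (294) + (-567) + (126) + (-486) + (-243) + (54) = -1263.
Reducing mod 11: -1263 ≡ 2 (mod 11).
Since F(a, b, c) ≡ 2 ≠ 0 (mod 11), P does NOT lie on the curve.


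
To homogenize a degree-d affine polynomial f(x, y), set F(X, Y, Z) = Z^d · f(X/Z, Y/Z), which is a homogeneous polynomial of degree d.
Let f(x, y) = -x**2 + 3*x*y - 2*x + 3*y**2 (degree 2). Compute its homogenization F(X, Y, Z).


F(X, Y, Z) = -X**2 + 3*X*Y - 2*X*Z + 3*Y**2

deg(f) = 2.
Substitute x = X/Z, y = Y/Z into f, then multiply by Z^2.
  monomial -1·x^2·y^0 ↦ -1·X^2·Y^0·Z^0.
  monomial 3·x^1·y^1 ↦ 3·X^1·Y^1·Z^0.
  monomial -2·x^1·y^0 ↦ -2·X^1·Y^0·Z^1.
  monomial 3·x^0·y^2 ↦ 3·X^0·Y^2·Z^0.
Collecting: F(X, Y, Z) = -X**2 + 3*X*Y - 2*X*Z + 3*Y**2.


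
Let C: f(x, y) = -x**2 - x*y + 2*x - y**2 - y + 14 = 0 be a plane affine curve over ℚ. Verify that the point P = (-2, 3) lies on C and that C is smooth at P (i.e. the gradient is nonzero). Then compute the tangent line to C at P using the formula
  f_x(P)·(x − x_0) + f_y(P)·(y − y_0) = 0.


Tangent line at P: 3*x - 5*y + 21 = 0.

Step 1: f(-2, 3) = 0, so P lies on C.
Step 2: partial derivatives
  f_x(x, y) = -2*x - y + 2, f_y(x, y) = -x - 2*y - 1.
  f_x(P) = 3, f_y(P) = -5 (gradient nonzero, so P is smooth).
Step 3: tangent line at P: 3·(x − -2) + -5·(y − 3) = 0.
Expanding: 3*x - 5*y + 21 = 0.


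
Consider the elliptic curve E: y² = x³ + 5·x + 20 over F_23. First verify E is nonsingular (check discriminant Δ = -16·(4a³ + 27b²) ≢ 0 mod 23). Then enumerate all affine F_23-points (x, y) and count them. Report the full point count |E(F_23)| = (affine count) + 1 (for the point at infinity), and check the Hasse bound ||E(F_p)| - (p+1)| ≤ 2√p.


Affine points = {(1, 7), (1, 16), (3, 4), (3, 19), (4, 9), (4, 14), (5, 3), (5, 20), (6, 6), (6, 17), (9, 9), (9, 14), (10, 9), (10, 14), (11, 7), (11, 16), (17, 2), (17, 21), (18, 10), (18, 13), (20, 1), (20, 22), (21, 5), (21, 18)}; affine count = 24; |E(F_23)| = 25.

Discriminant check: Δ ∝ 4a³ + 27b² = 4·5³ + 27·20² = 4·125 + 27·400 ≡ 7 (mod 23). Nonzero ⇒ E is nonsingular.
For each x ∈ F_23, compute rhs = x³ + 5·x + 20 mod 23, then count y ∈ F_23 with y² ≡ rhs.
  x = 0: rhs = 20, matching y values: none (0 points).
  x = 1: rhs = 3, matching y values: 7, 16 (2 points).
  x = 2: rhs = 15, matching y values: none (0 points).
  x = 3: rhs = 16, matching y values: 4, 19 (2 points).
  x = 4: rhs = 12, matching y values: 9, 14 (2 points).
  x = 5: rhs = 9, matching y values: 3, 20 (2 points).
  x = 6: rhs = 13, matching y values: 6, 17 (2 points).
  x = 7: rhs = 7, matching y values: none (0 points).
  x = 8: rhs = 20, matching y values: none (0 points).
  x = 9: rhs = 12, matching y values: 9, 14 (2 points).
  x = 10: rhs = 12, matching y values: 9, 14 (2 points).
  x = 11: rhs = 3, matching y values: 7, 16 (2 points).
  x = 12: rhs = 14, matching y values: none (0 points).
  x = 13: rhs = 5, matching y values: none (0 points).
  x = 14: rhs = 5, matching y values: none (0 points).
  x = 15: rhs = 20, matching y values: none (0 points).
  x = 16: rhs = 10, matching y values: none (0 points).
  x = 17: rhs = 4, matching y values: 2, 21 (2 points).
  x = 18: rhs = 8, matching y values: 10, 13 (2 points).
  x = 19: rhs = 5, matching y values: none (0 points).
  x = 20: rhs = 1, matching y values: 1, 22 (2 points).
  x = 21: rhs = 2, matching y values: 5, 18 (2 points).
  x = 22: rhs = 14, matching y values: none (0 points).
Total affine count: 24.
Full point count |E(F_23)| = 24 + 1 = 25.
Hasse bound: |25 − (23+1)| = |1| = 1 ≤ 2√23 ≈ 9.5917 ✓.


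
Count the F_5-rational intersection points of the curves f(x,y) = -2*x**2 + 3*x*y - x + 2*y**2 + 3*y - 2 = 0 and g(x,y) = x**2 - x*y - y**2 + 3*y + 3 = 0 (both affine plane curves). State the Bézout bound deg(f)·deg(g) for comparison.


Common zeros: ∅; count = 0; Bézout bound = 4.

deg(f) = 2, deg(g) = 2, so Bézout bound = 4.
Scan x ∈ F_5. For each x, list the y ∈ F_5 with f(x, y) ≡ 0 and those with g(x, y) ≡ 0 (mod 5); the common zeros in that column are the intersection.
  x = 0: f ≡ 0 at y ∈ {3}; g ≡ 0 at y ∈ {1, 2}; common: ∅.
  x = 1: f ≡ 0 at y ∈ {0, 2}; g ≡ 0 at y ∈ {1}; common: ∅.
  x = 2: f ≡ 0 at y ∈ ∅; g ≡ 0 at y ∈ {2, 4}; common: ∅.
  x = 3: f ≡ 0 at y ∈ ∅; g ≡ 0 at y ∈ ∅; common: ∅.
  x = 4: f ≡ 0 at y ∈ {2, 3}; g ≡ 0 at y ∈ ∅; common: ∅.
Collecting: common zeros = ∅, so the count is 0.
Comparison with the Bézout bound: 0 ≤ 4 = deg(f)·deg(g), as expected for curves with no common component (the affine F_5-count falls short of the bound because intersections may lie at infinity, over extension fields, or carry multiplicity).


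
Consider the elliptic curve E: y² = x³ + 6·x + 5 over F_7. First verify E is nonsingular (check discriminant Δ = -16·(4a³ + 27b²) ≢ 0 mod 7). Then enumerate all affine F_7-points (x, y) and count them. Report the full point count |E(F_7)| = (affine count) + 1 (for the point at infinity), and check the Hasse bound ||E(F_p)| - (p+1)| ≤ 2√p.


Affine points = {(2, 2), (2, 5), (3, 1), (3, 6), (4, 3), (4, 4)}; affine count = 6; |E(F_7)| = 7.

Discriminant check: Δ ∝ 4a³ + 27b² = 4·6³ + 27·5² = 4·216 + 27·25 ≡ 6 (mod 7). Nonzero ⇒ E is nonsingular.
For each x ∈ F_7, compute rhs = x³ + 6·x + 5 mod 7, then count y ∈ F_7 with y² ≡ rhs.
  x = 0: rhs = 5, matching y values: none (0 points).
  x = 1: rhs = 5, matching y values: none (0 points).
  x = 2: rhs = 4, matching y values: 2, 5 (2 points).
  x = 3: rhs = 1, matching y values: 1, 6 (2 points).
  x = 4: rhs = 2, matching y values: 3, 4 (2 points).
  x = 5: rhs = 6, matching y values: none (0 points).
  x = 6: rhs = 5, matching y values: none (0 points).
Total affine count: 6.
Full point count |E(F_7)| = 6 + 1 = 7.
Hasse bound: |7 − (7+1)| = |-1| = 1 ≤ 2√7 ≈ 5.2915 ✓.


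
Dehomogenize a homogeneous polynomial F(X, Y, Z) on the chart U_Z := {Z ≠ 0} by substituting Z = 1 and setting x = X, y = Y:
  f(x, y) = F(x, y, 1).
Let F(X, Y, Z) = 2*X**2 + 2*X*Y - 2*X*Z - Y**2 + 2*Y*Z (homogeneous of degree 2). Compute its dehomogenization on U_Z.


f(x, y) = 2*x**2 + 2*x*y - 2*x - y**2 + 2*y

On U_Z we set Z = 1. Each monomial c·X^i·Y^j·Z^k in F becomes c·x^i·y^j·1^k = c·x^i·y^j.
Substituting Z = 1: F(X, Y, 1) = 2*x**2 + 2*x*y - 2*x - y**2 + 2*y.
Note: deg(f) ≤ deg(F) = 2; strict inequality happens when F is divisible by Z (lost terms).


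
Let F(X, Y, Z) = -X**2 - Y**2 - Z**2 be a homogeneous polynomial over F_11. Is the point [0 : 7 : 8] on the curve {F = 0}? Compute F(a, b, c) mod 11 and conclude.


F(0,7,8) ≡ 8 (mod 11); P is NOT on the curve.

Evaluate F(0, 7, 8) term-by-term (mod 11).
  -X**2 ↦ -1·0·1·1 = 0
  -Y**2 ↦ -1·1·49·1 = -49
  -Z**2 ↦ -1·1·1·64 = -64
Sum: F(0, 7, 8) = (0) + (-49) + (-64) = -113.
Reducing mod 11: -113 ≡ 8 (mod 11).
Since F(a, b, c) ≡ 8 ≠ 0 (mod 11), P does NOT lie on the curve.
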